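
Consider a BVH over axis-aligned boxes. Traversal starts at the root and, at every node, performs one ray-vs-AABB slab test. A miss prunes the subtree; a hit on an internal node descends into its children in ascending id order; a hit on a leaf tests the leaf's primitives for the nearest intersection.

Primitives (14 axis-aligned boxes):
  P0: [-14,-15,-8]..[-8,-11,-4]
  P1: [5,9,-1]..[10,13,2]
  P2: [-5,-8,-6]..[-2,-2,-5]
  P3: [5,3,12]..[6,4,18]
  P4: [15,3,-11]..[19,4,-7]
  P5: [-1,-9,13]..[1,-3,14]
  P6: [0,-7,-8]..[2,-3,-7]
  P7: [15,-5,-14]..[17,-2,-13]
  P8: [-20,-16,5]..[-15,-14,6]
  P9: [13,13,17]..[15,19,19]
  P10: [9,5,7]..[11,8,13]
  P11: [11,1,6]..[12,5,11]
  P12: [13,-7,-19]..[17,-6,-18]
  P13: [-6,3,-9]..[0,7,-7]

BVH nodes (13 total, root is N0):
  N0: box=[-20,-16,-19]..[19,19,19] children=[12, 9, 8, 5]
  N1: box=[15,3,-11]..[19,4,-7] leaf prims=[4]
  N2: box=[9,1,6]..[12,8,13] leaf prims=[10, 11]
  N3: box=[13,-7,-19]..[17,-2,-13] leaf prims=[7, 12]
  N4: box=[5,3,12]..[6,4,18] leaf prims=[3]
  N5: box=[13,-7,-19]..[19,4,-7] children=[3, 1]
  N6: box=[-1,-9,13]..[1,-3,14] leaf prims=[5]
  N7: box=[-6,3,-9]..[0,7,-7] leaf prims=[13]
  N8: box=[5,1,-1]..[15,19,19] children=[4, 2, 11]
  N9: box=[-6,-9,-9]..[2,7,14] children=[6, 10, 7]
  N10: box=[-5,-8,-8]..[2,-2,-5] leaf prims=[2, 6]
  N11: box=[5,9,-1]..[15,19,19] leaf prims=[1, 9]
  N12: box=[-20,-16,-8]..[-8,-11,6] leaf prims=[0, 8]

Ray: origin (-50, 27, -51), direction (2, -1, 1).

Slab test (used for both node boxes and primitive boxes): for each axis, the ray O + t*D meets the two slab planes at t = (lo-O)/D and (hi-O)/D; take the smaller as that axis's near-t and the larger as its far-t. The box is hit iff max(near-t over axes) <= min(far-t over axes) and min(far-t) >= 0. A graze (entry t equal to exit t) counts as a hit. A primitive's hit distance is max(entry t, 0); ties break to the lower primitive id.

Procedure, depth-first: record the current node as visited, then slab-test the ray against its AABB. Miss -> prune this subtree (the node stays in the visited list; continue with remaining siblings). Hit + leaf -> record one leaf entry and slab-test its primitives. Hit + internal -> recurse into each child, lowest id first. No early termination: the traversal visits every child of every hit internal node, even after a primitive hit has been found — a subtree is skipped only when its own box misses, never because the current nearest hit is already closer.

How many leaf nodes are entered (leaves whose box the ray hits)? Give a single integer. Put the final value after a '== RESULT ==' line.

Walk:
N0 x:[15,69/2] y:[8,43] z:[32,70] -> hit [32,69/2], descend [5, 8, 9, 12]
  N5 x:[63/2,69/2] y:[23,34] z:[32,44] -> hit [32,34], descend [1, 3]
    N1 x:[65/2,69/2] y:[23,24] z:[40,44] -> miss, prune
    N3 x:[63/2,67/2] y:[29,34] z:[32,38] -> hit [32,67/2] leaf, test {P7(miss), P12@t=33}
  N8 x:[55/2,65/2] y:[8,26] z:[50,70] -> miss, prune
  N9 x:[22,26] y:[20,36] z:[42,65] -> miss, prune
  N12 x:[15,21] y:[38,43] z:[43,57] -> miss, prune

order=[0, 5, 1, 3, 8, 9, 12]  |boxes|=7  |leaves|=1  hit=P12

== RESULT ==
1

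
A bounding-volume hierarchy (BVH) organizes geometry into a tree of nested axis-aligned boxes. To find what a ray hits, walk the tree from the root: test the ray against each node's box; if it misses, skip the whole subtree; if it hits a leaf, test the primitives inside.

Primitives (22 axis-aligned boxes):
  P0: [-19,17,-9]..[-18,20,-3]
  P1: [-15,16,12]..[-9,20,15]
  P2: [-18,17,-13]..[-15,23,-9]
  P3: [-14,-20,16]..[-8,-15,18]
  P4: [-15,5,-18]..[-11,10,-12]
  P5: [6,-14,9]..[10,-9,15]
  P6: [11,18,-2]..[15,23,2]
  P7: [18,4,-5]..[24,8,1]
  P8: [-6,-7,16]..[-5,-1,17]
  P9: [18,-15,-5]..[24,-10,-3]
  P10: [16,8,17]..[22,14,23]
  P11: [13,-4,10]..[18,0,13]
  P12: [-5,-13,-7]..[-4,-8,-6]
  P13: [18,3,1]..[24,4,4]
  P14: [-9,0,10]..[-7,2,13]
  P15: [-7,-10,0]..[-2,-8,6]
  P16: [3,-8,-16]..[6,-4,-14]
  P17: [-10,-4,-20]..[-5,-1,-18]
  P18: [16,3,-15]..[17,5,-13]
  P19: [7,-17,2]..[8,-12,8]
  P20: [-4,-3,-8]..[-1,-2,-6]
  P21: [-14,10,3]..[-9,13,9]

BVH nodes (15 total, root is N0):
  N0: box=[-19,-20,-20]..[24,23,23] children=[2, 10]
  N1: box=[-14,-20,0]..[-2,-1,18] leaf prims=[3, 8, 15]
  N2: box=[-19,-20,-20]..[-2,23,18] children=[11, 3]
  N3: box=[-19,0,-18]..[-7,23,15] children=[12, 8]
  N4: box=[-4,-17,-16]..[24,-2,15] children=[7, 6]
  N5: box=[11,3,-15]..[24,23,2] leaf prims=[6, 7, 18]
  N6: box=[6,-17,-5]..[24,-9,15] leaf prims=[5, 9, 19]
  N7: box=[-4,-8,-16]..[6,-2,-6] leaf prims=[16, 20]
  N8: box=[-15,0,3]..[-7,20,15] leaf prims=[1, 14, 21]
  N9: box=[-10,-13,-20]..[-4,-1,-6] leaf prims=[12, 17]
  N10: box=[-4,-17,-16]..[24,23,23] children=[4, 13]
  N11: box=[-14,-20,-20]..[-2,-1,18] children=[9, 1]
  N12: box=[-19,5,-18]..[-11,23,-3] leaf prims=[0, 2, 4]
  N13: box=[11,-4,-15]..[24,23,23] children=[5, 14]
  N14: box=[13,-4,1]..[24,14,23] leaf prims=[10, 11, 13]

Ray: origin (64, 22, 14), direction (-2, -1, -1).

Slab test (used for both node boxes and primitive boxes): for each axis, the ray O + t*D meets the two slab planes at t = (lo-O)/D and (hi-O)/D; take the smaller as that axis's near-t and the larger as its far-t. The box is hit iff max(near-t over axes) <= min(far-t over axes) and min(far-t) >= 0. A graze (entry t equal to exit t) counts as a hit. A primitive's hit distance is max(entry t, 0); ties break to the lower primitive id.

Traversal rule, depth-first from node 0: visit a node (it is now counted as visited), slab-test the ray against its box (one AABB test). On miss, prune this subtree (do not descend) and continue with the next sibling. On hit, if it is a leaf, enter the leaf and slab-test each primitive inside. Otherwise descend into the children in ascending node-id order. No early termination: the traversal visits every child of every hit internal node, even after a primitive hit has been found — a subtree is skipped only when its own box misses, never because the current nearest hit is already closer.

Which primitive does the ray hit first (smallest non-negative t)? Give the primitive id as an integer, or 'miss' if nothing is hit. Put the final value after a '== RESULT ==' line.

Traverse from the root:
N0 x:[20,83/2] y:[-1,42] z:[-9,34] -> hit [20,34], descend [2, 10]
  N2 x:[33,83/2] y:[-1,42] z:[-4,34] -> hit [33,34], descend [3, 11]
    N3 x:[71/2,83/2] y:[-1,22] z:[-1,32] -> miss, prune
    N11 x:[33,39] y:[23,42] z:[-4,34] -> hit [33,34], descend [1, 9]
      N1 x:[33,39] y:[23,42] z:[-4,14] -> miss, prune
      N9 x:[34,37] y:[23,35] z:[20,34] -> hit [34,34] leaf, test {P12(miss), P17(miss)}
  N10 x:[20,34] y:[-1,39] z:[-9,30] -> hit [20,30], descend [4, 13]
    N4 x:[20,34] y:[24,39] z:[-1,30] -> hit [24,30], descend [6, 7]
      N6 x:[20,29] y:[31,39] z:[-1,19] -> miss, prune
      N7 x:[29,34] y:[24,30] z:[20,30] -> hit [29,30] leaf, test {P16@t=29, P20(miss)}
    N13 x:[20,53/2] y:[-1,26] z:[-9,29] -> hit [20,26], descend [5, 14]
      N5 x:[20,53/2] y:[-1,19] z:[12,29] -> miss, prune
      N14 x:[20,51/2] y:[8,26] z:[-9,13] -> miss, prune

Visited [0, 2, 3, 11, 1, 9, 10, 4, 6, 7, 13, 5, 14]. Tests: 13 box, 2 leaf. Nearest: P16.

== RESULT ==
16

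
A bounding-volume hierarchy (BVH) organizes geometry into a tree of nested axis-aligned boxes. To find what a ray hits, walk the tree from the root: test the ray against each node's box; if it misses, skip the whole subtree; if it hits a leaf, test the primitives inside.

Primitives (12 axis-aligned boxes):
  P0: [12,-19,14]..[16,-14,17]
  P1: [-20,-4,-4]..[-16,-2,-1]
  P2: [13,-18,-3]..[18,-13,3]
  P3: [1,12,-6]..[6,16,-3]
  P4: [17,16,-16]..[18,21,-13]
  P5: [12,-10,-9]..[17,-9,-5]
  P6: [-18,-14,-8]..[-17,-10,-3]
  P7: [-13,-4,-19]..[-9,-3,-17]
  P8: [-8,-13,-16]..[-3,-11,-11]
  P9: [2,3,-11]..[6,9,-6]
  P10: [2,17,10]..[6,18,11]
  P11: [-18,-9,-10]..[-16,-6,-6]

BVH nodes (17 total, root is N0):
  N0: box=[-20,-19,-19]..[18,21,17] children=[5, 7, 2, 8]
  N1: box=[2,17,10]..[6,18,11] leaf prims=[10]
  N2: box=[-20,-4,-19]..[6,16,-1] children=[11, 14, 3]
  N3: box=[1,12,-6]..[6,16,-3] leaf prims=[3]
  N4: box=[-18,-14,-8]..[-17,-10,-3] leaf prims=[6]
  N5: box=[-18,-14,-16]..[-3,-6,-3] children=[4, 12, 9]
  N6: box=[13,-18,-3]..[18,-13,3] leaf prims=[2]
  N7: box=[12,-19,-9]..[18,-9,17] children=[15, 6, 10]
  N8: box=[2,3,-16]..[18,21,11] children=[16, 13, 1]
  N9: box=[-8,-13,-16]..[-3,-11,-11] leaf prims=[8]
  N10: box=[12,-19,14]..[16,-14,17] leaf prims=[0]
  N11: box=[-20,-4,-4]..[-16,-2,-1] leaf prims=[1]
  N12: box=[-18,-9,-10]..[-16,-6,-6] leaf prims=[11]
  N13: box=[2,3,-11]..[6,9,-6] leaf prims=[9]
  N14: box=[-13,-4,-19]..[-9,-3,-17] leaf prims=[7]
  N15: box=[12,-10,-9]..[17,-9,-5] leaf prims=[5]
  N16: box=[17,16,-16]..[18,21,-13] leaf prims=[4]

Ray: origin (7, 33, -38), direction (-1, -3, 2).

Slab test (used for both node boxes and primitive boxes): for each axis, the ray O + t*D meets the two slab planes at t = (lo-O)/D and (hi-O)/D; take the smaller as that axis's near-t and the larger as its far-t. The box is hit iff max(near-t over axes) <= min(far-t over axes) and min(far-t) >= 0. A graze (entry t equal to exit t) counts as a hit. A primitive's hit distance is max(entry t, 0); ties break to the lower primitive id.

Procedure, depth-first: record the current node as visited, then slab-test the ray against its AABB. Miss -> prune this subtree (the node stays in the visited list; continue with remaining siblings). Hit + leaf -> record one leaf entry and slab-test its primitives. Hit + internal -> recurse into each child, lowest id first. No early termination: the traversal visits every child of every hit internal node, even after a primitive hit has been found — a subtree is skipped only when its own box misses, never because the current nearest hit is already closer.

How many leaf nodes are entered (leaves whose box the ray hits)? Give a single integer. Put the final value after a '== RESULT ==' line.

Walk:
N0 x:[-11,27] y:[4,52/3] z:[19/2,55/2] -> hit [19/2,52/3], descend [2, 5, 7, 8]
  N2 x:[1,27] y:[17/3,37/3] z:[19/2,37/2] -> hit [19/2,37/3], descend [3, 11, 14]
    N3 x:[1,6] y:[17/3,7] z:[16,35/2] -> miss, prune
    N11 x:[23,27] y:[35/3,37/3] z:[17,37/2] -> miss, prune
    N14 x:[16,20] y:[12,37/3] z:[19/2,21/2] -> miss, prune
  N5 x:[10,25] y:[13,47/3] z:[11,35/2] -> hit [13,47/3], descend [4, 9, 12]
    N4 x:[24,25] y:[43/3,47/3] z:[15,35/2] -> miss, prune
    N9 x:[10,15] y:[44/3,46/3] z:[11,27/2] -> miss, prune
    N12 x:[23,25] y:[13,14] z:[14,16] -> miss, prune
  N7 x:[-11,-5] y:[14,52/3] z:[29/2,55/2] -> miss, prune
  N8 x:[-11,5] y:[4,10] z:[11,49/2] -> miss, prune

11 AABB tests over nodes [0, 2, 3, 11, 14, 5, 4, 9, 12, 7, 8]; 0 leaves entered; closest miss.

== RESULT ==
0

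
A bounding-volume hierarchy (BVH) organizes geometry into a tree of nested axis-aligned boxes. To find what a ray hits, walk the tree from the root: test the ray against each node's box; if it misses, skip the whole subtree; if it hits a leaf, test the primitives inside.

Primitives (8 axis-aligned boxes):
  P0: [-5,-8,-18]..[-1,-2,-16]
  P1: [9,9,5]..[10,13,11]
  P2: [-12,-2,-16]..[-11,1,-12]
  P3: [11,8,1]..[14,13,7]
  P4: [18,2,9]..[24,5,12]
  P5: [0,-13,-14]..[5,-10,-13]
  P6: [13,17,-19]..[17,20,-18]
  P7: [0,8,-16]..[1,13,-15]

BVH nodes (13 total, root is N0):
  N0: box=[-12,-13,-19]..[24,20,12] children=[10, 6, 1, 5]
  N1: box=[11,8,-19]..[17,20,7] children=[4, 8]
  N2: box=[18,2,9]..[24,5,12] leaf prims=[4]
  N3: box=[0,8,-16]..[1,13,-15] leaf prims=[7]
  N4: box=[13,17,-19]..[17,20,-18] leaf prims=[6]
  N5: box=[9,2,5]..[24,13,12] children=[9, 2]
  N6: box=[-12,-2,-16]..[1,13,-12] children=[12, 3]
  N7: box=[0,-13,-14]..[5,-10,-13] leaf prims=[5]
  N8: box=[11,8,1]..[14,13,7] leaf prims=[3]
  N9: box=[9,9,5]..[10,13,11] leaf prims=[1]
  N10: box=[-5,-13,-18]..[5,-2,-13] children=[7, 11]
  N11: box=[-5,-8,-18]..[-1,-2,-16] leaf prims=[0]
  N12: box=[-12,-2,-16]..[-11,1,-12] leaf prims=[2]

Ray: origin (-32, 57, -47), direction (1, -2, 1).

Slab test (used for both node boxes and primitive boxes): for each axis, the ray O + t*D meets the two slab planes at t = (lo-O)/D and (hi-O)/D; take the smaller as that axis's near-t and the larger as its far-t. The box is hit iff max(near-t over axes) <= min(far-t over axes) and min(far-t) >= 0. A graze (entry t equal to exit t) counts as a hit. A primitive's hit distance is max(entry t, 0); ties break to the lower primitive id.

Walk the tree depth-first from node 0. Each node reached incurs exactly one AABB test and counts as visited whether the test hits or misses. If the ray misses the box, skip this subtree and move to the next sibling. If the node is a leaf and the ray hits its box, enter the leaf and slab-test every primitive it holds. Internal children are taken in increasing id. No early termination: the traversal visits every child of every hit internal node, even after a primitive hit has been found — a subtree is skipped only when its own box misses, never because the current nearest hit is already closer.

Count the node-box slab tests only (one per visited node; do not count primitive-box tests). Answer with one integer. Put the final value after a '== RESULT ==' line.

Walk:
N0 x:[20,56] y:[37/2,35] z:[28,59] -> hit [28,35], descend [1, 5, 6, 10]
  N1 x:[43,49] y:[37/2,49/2] z:[28,54] -> miss, prune
  N5 x:[41,56] y:[22,55/2] z:[52,59] -> miss, prune
  N6 x:[20,33] y:[22,59/2] z:[31,35] -> miss, prune
  N10 x:[27,37] y:[59/2,35] z:[29,34] -> hit [59/2,34], descend [7, 11]
    N7 x:[32,37] y:[67/2,35] z:[33,34] -> hit [67/2,34] leaf, test {P5@t=67/2}
    N11 x:[27,31] y:[59/2,65/2] z:[29,31] -> hit [59/2,31] leaf, test {P0@t=59/2}

Visited [0, 1, 5, 6, 10, 7, 11]. Tests: 7 box, 2 leaf. Nearest: P0.

== RESULT ==
7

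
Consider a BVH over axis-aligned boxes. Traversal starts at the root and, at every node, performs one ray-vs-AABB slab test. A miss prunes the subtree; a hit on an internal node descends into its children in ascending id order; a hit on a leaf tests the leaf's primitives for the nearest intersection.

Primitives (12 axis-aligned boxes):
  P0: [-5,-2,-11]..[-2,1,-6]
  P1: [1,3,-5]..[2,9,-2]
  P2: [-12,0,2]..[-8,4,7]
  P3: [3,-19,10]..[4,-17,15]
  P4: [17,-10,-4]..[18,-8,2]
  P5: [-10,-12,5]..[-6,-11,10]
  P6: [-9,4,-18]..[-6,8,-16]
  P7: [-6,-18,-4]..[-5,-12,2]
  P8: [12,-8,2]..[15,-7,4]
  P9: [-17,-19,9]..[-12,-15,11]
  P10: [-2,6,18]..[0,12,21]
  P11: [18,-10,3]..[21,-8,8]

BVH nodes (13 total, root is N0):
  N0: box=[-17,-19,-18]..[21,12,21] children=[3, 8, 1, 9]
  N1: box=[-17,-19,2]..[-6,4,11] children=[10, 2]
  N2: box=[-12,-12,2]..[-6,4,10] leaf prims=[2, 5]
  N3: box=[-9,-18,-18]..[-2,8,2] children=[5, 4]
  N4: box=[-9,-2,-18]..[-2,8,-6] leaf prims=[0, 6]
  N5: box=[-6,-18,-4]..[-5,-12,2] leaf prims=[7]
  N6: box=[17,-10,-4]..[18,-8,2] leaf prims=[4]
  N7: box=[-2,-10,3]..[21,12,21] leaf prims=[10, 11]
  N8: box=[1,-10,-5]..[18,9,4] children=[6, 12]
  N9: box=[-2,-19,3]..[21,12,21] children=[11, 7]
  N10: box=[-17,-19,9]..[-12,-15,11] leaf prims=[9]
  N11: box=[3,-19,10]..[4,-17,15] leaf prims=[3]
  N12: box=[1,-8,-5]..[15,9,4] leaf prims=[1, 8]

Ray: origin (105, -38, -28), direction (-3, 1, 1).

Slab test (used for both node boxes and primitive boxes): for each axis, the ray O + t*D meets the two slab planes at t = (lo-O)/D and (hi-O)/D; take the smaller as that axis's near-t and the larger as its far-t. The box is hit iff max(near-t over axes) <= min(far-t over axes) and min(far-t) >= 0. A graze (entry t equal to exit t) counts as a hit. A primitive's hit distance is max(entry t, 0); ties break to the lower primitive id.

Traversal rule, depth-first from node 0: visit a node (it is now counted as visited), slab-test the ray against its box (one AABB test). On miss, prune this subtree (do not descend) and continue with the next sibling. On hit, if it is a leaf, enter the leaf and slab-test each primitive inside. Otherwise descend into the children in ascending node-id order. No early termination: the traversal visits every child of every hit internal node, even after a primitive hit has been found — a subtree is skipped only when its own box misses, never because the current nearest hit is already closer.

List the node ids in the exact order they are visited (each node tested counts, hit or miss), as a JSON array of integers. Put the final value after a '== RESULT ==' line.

Trace the traversal:
N0 x:[28,122/3] y:[19,50] z:[10,49] -> hit [28,122/3], descend [1, 3, 8, 9]
  N1 x:[37,122/3] y:[19,42] z:[30,39] -> hit [37,39], descend [2, 10]
    N2 x:[37,39] y:[26,42] z:[30,38] -> hit [37,38] leaf, test {P2(miss), P5(miss)}
    N10 x:[39,122/3] y:[19,23] z:[37,39] -> miss, prune
  N3 x:[107/3,38] y:[20,46] z:[10,30] -> miss, prune
  N8 x:[29,104/3] y:[28,47] z:[23,32] -> hit [29,32], descend [6, 12]
    N6 x:[29,88/3] y:[28,30] z:[24,30] -> hit [29,88/3] leaf, test {P4@t=29}
    N12 x:[30,104/3] y:[30,47] z:[23,32] -> hit [30,32] leaf, test {P1(miss), P8@t=30}
  N9 x:[28,107/3] y:[19,50] z:[31,49] -> hit [31,107/3], descend [7, 11]
    N7 x:[28,107/3] y:[28,50] z:[31,49] -> hit [31,107/3] leaf, test {P10(miss), P11(miss)}
    N11 x:[101/3,34] y:[19,21] z:[38,43] -> miss, prune

Summary -> nodes [0, 1, 2, 10, 3, 8, 6, 12, 9, 7, 11]; box-tests=11; leaf-entries=4; first=P4

== RESULT ==
[0, 1, 2, 10, 3, 8, 6, 12, 9, 7, 11]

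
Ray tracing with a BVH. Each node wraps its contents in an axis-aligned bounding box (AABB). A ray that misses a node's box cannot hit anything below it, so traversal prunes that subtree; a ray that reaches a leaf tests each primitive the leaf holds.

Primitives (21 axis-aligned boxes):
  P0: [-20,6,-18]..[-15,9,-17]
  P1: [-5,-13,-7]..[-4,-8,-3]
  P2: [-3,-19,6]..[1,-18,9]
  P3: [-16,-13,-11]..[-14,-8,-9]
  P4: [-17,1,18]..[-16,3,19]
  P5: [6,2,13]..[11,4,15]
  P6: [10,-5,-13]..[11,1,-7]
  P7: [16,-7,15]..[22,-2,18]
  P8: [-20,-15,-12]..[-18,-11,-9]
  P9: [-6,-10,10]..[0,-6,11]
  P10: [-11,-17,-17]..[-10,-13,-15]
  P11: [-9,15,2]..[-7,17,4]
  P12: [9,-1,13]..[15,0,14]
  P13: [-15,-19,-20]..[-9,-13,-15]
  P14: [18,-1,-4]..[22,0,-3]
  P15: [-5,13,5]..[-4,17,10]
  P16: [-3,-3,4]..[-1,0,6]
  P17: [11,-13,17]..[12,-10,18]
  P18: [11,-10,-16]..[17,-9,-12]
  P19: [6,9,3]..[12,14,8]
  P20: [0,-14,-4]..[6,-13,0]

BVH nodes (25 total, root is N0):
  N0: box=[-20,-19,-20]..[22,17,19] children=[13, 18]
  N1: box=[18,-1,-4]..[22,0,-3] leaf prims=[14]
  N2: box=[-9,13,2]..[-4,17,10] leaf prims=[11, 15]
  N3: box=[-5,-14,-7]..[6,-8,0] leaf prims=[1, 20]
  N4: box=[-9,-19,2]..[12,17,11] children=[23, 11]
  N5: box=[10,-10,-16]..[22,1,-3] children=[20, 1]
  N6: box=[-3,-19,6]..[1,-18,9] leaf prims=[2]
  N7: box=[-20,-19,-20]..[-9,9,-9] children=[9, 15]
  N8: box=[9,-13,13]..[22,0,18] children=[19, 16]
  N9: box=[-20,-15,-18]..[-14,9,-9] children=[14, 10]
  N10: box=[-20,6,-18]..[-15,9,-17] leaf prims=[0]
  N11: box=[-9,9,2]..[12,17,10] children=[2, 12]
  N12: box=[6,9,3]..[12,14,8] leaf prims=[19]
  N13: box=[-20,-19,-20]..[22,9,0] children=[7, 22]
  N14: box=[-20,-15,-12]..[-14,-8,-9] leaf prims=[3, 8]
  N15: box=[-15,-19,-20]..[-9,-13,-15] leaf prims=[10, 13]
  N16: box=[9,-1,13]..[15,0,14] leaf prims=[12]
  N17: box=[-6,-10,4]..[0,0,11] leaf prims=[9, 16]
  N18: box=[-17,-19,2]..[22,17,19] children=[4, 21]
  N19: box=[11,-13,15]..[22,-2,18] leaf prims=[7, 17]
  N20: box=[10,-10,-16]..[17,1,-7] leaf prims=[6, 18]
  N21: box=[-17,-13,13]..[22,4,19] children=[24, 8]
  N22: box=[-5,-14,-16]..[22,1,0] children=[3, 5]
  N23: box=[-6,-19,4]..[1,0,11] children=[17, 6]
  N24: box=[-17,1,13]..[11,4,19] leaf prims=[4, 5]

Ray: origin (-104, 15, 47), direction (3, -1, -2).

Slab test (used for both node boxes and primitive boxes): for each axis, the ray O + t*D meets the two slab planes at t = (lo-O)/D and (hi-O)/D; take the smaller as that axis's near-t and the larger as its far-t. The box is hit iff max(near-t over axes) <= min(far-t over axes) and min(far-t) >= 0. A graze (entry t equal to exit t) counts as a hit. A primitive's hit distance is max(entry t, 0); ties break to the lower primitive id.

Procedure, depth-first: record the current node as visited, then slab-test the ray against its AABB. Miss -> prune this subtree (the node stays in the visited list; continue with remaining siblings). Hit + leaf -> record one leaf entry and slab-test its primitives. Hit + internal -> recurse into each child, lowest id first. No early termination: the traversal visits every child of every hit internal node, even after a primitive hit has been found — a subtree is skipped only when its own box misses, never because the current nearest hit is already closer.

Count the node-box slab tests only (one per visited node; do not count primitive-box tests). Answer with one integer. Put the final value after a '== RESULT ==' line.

Traverse from the root:
N0 x:[28,42] y:[-2,34] z:[14,67/2] -> hit [28,67/2], descend [13, 18]
  N13 x:[28,42] y:[6,34] z:[47/2,67/2] -> hit [28,67/2], descend [7, 22]
    N7 x:[28,95/3] y:[6,34] z:[28,67/2] -> hit [28,95/3], descend [9, 15]
      N9 x:[28,30] y:[6,30] z:[28,65/2] -> hit [28,30], descend [10, 14]
        N10 x:[28,89/3] y:[6,9] z:[32,65/2] -> miss, prune
        N14 x:[28,30] y:[23,30] z:[28,59/2] -> hit [28,59/2] leaf, test {P3(miss), P8@t=28}
      N15 x:[89/3,95/3] y:[28,34] z:[31,67/2] -> hit [31,95/3] leaf, test {P10@t=31, P13@t=31}
    N22 x:[33,42] y:[14,29] z:[47/2,63/2] -> miss, prune
  N18 x:[29,42] y:[-2,34] z:[14,45/2] -> miss, prune

order=[0, 13, 7, 9, 10, 14, 15, 22, 18]  |boxes|=9  |leaves|=2  hit=P8

== RESULT ==
9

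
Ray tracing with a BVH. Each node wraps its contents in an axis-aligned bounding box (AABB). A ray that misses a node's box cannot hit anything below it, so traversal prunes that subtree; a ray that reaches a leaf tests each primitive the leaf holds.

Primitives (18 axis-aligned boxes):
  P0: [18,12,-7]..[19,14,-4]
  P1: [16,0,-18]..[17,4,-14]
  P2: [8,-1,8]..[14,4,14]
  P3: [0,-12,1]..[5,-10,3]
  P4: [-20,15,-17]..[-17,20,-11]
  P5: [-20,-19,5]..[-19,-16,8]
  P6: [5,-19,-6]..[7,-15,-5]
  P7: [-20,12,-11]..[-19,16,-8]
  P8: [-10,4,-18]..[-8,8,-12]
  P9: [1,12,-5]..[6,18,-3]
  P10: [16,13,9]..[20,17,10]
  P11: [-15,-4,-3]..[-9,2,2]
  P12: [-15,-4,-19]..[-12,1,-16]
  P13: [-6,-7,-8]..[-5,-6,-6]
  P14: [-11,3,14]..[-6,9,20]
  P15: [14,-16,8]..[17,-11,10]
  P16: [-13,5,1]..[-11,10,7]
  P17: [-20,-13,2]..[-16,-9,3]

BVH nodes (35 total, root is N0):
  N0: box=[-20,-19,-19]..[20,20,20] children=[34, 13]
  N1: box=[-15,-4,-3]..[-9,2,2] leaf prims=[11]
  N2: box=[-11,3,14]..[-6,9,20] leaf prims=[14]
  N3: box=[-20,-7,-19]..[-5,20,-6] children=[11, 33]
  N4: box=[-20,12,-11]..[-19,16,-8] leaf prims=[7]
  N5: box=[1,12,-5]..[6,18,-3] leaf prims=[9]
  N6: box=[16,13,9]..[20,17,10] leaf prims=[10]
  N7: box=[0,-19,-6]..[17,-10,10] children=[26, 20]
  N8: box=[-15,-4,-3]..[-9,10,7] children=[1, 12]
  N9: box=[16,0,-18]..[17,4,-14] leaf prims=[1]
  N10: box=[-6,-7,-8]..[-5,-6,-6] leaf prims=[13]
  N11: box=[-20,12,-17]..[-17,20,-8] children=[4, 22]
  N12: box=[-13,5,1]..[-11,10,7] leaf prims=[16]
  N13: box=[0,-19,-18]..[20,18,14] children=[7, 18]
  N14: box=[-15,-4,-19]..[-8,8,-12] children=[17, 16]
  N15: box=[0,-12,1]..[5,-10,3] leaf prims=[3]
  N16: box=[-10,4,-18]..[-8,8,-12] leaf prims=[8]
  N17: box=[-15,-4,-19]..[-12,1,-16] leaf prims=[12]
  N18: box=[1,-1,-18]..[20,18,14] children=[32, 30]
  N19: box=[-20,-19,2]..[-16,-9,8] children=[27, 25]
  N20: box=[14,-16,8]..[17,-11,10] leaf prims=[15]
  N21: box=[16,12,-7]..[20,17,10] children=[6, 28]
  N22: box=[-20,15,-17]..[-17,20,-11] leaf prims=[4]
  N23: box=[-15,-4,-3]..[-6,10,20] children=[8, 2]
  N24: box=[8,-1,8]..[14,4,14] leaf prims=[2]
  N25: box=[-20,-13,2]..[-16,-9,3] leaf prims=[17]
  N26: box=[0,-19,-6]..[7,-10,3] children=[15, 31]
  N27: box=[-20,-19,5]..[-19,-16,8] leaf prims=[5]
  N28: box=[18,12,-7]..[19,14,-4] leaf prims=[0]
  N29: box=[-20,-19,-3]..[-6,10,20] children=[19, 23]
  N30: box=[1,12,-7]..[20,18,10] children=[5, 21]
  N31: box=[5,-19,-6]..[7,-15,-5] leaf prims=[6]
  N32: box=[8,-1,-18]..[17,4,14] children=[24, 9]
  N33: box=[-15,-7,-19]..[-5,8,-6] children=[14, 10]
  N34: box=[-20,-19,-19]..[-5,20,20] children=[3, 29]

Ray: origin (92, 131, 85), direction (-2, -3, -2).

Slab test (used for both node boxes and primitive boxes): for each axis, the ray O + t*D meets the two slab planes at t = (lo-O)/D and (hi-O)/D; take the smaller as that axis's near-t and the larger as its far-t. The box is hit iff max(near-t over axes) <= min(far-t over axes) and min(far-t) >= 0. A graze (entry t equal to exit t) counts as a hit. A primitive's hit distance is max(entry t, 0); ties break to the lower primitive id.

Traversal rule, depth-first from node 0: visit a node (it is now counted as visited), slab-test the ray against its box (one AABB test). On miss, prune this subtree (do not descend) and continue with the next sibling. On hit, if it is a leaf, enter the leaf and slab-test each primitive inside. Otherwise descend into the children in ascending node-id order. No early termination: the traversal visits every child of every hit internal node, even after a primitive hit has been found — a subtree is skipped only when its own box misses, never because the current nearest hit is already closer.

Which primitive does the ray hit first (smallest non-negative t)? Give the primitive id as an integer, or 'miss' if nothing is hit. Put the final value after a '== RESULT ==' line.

Traverse from the root:
N0 x:[36,56] y:[37,50] z:[65/2,52] -> hit [37,50], descend [13, 34]
  N13 x:[36,46] y:[113/3,50] z:[71/2,103/2] -> hit [113/3,46], descend [7, 18]
    N7 x:[75/2,46] y:[47,50] z:[75/2,91/2] -> miss, prune
    N18 x:[36,91/2] y:[113/3,44] z:[71/2,103/2] -> hit [113/3,44], descend [30, 32]
      N30 x:[36,91/2] y:[113/3,119/3] z:[75/2,46] -> hit [113/3,119/3], descend [5, 21]
        N5 x:[43,91/2] y:[113/3,119/3] z:[44,45] -> miss, prune
        N21 x:[36,38] y:[38,119/3] z:[75/2,46] -> hit [38,38], descend [6, 28]
          N6 x:[36,38] y:[38,118/3] z:[75/2,38] -> hit [38,38] leaf, test {P10@t=38}
          N28 x:[73/2,37] y:[39,119/3] z:[89/2,46] -> miss, prune
      N32 x:[75/2,42] y:[127/3,44] z:[71/2,103/2] -> miss, prune
  N34 x:[97/2,56] y:[37,50] z:[65/2,52] -> hit [97/2,50], descend [3, 29]
    N3 x:[97/2,56] y:[37,46] z:[91/2,52] -> miss, prune
    N29 x:[49,56] y:[121/3,50] z:[65/2,44] -> miss, prune

Visited [0, 13, 7, 18, 30, 5, 21, 6, 28, 32, 34, 3, 29]. Tests: 13 box, 1 leaf. Nearest: P10.

== RESULT ==
10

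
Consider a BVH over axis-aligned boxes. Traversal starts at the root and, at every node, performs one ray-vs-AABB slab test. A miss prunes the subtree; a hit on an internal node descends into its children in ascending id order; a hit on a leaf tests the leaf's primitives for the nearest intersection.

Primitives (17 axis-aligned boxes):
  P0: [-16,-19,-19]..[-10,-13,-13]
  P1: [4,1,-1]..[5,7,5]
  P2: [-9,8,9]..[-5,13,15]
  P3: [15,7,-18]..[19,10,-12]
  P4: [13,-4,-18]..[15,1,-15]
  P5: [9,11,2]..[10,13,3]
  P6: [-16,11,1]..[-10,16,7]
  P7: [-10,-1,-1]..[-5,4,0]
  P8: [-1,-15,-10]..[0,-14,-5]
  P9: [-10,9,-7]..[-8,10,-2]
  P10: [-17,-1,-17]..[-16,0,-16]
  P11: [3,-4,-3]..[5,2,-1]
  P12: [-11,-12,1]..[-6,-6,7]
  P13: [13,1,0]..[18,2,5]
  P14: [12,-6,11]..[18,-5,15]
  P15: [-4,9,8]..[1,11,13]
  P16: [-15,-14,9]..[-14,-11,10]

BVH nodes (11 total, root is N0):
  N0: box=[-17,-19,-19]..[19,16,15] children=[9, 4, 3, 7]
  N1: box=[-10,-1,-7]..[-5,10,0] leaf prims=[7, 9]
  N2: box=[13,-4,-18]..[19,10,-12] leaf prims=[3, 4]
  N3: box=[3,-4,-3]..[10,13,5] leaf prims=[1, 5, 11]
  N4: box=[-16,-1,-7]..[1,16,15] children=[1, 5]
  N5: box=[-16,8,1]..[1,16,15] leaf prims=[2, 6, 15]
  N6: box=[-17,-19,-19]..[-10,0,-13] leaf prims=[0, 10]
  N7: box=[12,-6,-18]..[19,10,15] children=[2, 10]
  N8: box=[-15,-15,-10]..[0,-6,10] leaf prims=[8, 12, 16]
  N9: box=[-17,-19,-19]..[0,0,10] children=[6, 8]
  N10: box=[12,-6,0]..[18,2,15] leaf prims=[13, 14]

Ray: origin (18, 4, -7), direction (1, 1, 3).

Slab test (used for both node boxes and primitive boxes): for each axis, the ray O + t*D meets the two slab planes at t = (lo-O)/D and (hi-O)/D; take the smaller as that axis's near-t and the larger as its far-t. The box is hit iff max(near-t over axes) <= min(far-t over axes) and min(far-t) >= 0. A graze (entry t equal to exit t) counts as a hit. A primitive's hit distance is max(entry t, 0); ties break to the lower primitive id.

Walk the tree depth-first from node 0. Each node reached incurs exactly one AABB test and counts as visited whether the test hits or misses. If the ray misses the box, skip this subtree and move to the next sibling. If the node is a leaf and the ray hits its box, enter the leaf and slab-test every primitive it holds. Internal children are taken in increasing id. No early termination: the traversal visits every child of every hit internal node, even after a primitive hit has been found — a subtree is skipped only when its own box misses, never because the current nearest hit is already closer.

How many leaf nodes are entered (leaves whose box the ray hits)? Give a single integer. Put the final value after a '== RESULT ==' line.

Walk:
N0 x:[-35,1] y:[-23,12] z:[-4,22/3] -> hit [-4,1], descend [3, 4, 7, 9]
  N3 x:[-15,-8] y:[-8,9] z:[4/3,4] -> miss, prune
  N4 x:[-34,-17] y:[-5,12] z:[0,22/3] -> miss, prune
  N7 x:[-6,1] y:[-10,6] z:[-11/3,22/3] -> hit [-11/3,1], descend [2, 10]
    N2 x:[-5,1] y:[-8,6] z:[-11/3,-5/3] -> miss, prune
    N10 x:[-6,0] y:[-10,-2] z:[7/3,22/3] -> miss, prune
  N9 x:[-35,-18] y:[-23,-4] z:[-4,17/3] -> miss, prune

Visited [0, 3, 4, 7, 2, 10, 9]. Tests: 7 box, 0 leaf. Nearest: miss.

== RESULT ==
0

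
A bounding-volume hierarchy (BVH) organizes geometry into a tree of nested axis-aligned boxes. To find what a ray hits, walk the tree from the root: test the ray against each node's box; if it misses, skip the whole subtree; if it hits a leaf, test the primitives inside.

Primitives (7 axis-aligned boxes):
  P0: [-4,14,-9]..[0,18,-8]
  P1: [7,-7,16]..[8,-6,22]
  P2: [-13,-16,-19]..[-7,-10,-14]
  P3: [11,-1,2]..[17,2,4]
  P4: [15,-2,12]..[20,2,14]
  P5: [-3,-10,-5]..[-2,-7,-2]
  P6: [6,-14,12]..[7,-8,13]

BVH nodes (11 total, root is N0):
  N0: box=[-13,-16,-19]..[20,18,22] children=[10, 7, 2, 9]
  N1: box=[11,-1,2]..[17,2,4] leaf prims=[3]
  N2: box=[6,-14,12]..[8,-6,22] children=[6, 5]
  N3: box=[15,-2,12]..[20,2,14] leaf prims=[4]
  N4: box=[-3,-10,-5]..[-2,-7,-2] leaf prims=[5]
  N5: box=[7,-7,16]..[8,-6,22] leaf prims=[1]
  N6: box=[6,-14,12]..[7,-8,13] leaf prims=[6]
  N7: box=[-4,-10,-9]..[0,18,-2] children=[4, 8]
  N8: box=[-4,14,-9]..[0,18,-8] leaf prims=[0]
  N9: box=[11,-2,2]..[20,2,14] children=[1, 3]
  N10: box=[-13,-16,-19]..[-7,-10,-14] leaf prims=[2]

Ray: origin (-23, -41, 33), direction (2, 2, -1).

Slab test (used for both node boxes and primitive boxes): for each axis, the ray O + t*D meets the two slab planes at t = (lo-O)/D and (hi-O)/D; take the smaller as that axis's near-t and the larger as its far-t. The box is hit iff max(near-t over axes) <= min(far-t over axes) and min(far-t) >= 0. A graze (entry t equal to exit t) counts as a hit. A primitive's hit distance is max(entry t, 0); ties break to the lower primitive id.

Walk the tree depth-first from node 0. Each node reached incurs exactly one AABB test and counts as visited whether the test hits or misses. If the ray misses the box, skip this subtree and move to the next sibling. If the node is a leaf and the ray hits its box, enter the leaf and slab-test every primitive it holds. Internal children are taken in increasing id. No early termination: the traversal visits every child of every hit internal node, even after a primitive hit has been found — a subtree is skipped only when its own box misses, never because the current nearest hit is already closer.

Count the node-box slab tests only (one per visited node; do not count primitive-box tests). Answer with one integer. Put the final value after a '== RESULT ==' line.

Trace the traversal:
N0 x:[5,43/2] y:[25/2,59/2] z:[11,52] -> hit [25/2,43/2], descend [2, 7, 9, 10]
  N2 x:[29/2,31/2] y:[27/2,35/2] z:[11,21] -> hit [29/2,31/2], descend [5, 6]
    N5 x:[15,31/2] y:[17,35/2] z:[11,17] -> miss, prune
    N6 x:[29/2,15] y:[27/2,33/2] z:[20,21] -> miss, prune
  N7 x:[19/2,23/2] y:[31/2,59/2] z:[35,42] -> miss, prune
  N9 x:[17,43/2] y:[39/2,43/2] z:[19,31] -> hit [39/2,43/2], descend [1, 3]
    N1 x:[17,20] y:[20,43/2] z:[29,31] -> miss, prune
    N3 x:[19,43/2] y:[39/2,43/2] z:[19,21] -> hit [39/2,21] leaf, test {P4@t=39/2}
  N10 x:[5,8] y:[25/2,31/2] z:[47,52] -> miss, prune

order=[0, 2, 5, 6, 7, 9, 1, 3, 10]  |boxes|=9  |leaves|=1  hit=P4

== RESULT ==
9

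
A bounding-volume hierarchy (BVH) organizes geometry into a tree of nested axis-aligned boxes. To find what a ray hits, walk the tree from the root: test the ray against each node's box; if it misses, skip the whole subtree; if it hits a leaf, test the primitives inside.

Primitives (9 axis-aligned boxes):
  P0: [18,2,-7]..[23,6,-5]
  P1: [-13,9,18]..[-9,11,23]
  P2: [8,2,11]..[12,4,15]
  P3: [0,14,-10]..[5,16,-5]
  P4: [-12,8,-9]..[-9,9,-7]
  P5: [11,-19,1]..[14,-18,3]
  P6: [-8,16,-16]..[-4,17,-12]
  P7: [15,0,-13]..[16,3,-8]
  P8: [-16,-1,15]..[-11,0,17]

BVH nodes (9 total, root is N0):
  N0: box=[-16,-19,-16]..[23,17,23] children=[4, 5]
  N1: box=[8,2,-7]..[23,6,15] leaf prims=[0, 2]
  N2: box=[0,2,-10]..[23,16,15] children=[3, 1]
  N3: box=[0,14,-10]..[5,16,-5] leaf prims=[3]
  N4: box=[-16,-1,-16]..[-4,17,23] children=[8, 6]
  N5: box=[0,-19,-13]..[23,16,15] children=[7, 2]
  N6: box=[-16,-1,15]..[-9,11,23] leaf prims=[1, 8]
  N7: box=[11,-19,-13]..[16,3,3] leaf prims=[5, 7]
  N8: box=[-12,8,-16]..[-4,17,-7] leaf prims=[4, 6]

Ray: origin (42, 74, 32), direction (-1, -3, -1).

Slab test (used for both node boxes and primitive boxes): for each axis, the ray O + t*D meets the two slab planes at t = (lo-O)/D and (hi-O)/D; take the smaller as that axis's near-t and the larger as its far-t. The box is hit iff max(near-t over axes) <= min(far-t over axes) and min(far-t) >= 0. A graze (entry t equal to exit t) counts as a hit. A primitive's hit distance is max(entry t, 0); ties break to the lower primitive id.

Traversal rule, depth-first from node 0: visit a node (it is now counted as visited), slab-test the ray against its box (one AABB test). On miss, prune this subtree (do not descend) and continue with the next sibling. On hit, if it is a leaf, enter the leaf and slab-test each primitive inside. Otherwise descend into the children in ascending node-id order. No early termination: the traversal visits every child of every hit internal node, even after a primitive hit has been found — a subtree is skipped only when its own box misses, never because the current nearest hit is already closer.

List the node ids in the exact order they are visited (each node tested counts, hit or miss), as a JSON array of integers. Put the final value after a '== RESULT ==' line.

Walk:
N0 x:[19,58] y:[19,31] z:[9,48] -> hit [19,31], descend [4, 5]
  N4 x:[46,58] y:[19,25] z:[9,48] -> miss, prune
  N5 x:[19,42] y:[58/3,31] z:[17,45] -> hit [58/3,31], descend [2, 7]
    N2 x:[19,42] y:[58/3,24] z:[17,42] -> hit [58/3,24], descend [1, 3]
      N1 x:[19,34] y:[68/3,24] z:[17,39] -> hit [68/3,24] leaf, test {P0(miss), P2(miss)}
      N3 x:[37,42] y:[58/3,20] z:[37,42] -> miss, prune
    N7 x:[26,31] y:[71/3,31] z:[29,45] -> hit [29,31] leaf, test {P5@t=92/3, P7(miss)}

order=[0, 4, 5, 2, 1, 3, 7]  |boxes|=7  |leaves|=2  hit=P5

== RESULT ==
[0, 4, 5, 2, 1, 3, 7]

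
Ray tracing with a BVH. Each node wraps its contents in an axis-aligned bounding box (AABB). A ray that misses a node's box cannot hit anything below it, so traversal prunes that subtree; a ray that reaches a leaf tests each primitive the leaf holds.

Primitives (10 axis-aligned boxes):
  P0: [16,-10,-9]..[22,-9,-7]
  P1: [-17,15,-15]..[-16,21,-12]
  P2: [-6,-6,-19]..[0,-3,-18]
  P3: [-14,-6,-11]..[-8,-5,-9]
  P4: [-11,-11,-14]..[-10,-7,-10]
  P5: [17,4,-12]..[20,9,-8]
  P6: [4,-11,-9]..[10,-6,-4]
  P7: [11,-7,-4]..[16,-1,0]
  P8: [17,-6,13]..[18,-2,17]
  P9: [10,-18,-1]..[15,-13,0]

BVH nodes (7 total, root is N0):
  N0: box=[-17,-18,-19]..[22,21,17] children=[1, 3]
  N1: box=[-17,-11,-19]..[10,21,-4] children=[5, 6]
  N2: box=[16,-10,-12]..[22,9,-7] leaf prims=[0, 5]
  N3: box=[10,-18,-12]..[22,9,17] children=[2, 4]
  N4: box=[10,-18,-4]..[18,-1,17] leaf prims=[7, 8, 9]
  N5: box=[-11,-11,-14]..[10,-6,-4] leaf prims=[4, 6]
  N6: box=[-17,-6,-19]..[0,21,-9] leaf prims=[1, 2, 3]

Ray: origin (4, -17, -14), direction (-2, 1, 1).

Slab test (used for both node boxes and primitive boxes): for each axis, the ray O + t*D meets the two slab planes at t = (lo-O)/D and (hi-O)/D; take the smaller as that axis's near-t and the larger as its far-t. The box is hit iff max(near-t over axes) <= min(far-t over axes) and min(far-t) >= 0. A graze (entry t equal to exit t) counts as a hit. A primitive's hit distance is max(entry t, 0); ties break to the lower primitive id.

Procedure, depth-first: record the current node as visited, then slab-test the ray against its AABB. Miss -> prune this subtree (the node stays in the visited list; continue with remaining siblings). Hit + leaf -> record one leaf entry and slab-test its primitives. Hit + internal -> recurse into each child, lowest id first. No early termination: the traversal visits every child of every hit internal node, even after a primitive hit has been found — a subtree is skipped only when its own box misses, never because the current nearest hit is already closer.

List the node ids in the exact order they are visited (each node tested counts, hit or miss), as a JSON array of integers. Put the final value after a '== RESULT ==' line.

Walk:
N0 x:[-9,21/2] y:[-1,38] z:[-5,31] -> hit [-1,21/2], descend [1, 3]
  N1 x:[-3,21/2] y:[6,38] z:[-5,10] -> hit [6,10], descend [5, 6]
    N5 x:[-3,15/2] y:[6,11] z:[0,10] -> hit [6,15/2] leaf, test {P4(miss), P6(miss)}
    N6 x:[2,21/2] y:[11,38] z:[-5,5] -> miss, prune
  N3 x:[-9,-3] y:[-1,26] z:[2,31] -> miss, prune

order=[0, 1, 5, 6, 3]  |boxes|=5  |leaves|=1  hit=miss

== RESULT ==
[0, 1, 5, 6, 3]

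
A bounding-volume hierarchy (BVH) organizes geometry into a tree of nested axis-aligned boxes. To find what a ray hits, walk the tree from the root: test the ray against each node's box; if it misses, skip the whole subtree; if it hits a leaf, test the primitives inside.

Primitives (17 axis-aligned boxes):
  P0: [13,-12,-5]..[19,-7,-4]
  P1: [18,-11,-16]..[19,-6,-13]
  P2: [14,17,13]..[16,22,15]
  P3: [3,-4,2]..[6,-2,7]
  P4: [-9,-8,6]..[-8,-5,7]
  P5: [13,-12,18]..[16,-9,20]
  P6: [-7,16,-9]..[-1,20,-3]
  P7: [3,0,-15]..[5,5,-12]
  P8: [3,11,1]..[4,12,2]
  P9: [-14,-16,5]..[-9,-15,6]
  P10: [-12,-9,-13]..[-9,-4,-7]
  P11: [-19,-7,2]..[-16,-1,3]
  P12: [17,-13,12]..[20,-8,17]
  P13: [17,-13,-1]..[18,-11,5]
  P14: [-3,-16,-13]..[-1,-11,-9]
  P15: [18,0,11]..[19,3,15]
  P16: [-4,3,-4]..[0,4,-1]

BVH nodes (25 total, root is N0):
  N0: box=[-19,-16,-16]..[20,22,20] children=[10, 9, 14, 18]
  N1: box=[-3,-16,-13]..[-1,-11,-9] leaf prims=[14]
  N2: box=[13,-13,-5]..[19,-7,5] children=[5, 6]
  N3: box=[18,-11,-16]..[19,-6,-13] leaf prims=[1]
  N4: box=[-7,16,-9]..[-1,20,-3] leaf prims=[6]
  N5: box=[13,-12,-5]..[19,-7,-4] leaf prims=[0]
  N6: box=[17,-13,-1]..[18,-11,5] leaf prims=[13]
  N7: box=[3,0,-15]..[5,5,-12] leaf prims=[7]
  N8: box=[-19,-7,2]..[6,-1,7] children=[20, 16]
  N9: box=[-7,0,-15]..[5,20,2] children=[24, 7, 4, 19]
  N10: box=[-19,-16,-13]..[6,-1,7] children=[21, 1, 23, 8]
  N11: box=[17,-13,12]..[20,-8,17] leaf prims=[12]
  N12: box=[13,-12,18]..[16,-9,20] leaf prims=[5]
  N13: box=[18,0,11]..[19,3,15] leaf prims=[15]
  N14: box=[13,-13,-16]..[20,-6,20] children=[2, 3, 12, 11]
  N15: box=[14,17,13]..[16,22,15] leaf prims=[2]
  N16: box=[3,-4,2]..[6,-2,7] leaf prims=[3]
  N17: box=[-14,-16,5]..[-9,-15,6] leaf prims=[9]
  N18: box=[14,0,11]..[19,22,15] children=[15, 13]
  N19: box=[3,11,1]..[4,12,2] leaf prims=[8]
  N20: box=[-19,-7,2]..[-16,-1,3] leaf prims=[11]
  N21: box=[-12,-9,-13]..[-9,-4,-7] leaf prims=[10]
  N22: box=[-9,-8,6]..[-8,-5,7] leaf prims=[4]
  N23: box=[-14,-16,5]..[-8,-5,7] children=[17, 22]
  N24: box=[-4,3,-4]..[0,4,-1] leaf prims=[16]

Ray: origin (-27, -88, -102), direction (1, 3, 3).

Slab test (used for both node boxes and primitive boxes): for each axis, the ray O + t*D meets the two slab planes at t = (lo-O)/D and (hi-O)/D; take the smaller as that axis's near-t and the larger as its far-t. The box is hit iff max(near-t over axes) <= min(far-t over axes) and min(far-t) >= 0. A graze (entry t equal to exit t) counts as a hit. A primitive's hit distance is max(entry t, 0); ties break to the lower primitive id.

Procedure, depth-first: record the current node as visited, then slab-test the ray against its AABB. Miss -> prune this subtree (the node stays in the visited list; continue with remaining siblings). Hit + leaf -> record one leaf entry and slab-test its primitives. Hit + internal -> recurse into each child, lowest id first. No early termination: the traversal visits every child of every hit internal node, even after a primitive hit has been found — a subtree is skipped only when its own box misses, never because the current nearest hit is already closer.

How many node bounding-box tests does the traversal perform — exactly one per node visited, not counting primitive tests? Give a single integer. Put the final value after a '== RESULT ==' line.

Trace the traversal:
N0 x:[8,47] y:[24,110/3] z:[86/3,122/3] -> hit [86/3,110/3], descend [9, 10, 14, 18]
  N9 x:[20,32] y:[88/3,36] z:[29,104/3] -> hit [88/3,32], descend [4, 7, 19, 24]
    N4 x:[20,26] y:[104/3,36] z:[31,33] -> miss, prune
    N7 x:[30,32] y:[88/3,31] z:[29,30] -> hit [30,30] leaf, test {P7@t=30}
    N19 x:[30,31] y:[33,100/3] z:[103/3,104/3] -> miss, prune
    N24 x:[23,27] y:[91/3,92/3] z:[98/3,101/3] -> miss, prune
  N10 x:[8,33] y:[24,29] z:[89/3,109/3] -> miss, prune
  N14 x:[40,47] y:[25,82/3] z:[86/3,122/3] -> miss, prune
  N18 x:[41,46] y:[88/3,110/3] z:[113/3,39] -> miss, prune

order=[0, 9, 4, 7, 19, 24, 10, 14, 18]  |boxes|=9  |leaves|=1  hit=P7

== RESULT ==
9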